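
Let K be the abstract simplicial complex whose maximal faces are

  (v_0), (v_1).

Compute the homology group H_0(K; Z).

H_0 ≅ Z^2.

We work with the vertex ordering v_0 < v_1. The simplices of K, each written with vertices in increasing order, are:

  0-simplices (2): [v_0], [v_1]

giving chain groups C_0 ≅ Z^2.

From H_k ≅ ker(∂_k) / im(∂_{k+1}) we obtain:

  H_0: rank C_0 − rank ∂_1 = 2 − 0 = 2, and there is no ∂_1, so H_0 ≅ Z^2.

(K is a triangulation of a set of 2 points.)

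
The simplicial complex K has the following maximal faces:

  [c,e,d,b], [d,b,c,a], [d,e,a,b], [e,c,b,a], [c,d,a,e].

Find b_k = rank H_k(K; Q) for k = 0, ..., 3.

b_0 = 1, b_1 = 0, b_2 = 0, b_3 = 1.

Take the total order a < b < c < d < e on the vertex set. Then K (dimension 3) consists of the simplices:

  0-simplices (5): a, b, c, d, e
  1-simplices (10): ab, ac, ad, ae, bc, bd, be, cd, ce, de
  2-simplices (10): abc, abd, abe, acd, ace, ade, bcd, bce, bde, cde
  3-simplices (5): abcd, abce, abde, acde, bcde

giving chain groups C_0 ≅ Z^5, C_1 ≅ Z^10, C_2 ≅ Z^10, C_3 ≅ Z^5.

Boundary ∂_1: C_1 → C_0 sends each edge [p,q] (with p < q) to q − p.
The resulting 5×10 matrix has rank 4, and its Smith normal form has invariant factors (1,1,1,1).

Boundary ∂_2: C_2 → C_1 sends each 2-simplex [p,q,r] to [q,r] − [p,r] + [p,q]. For instance
  ∂abd = bd − ad + ab,
  ∂ace = ce − ae + ac.
The resulting 10×10 matrix has rank 6, and its Smith normal form has invariant factors (1,1,1,1,1,1).

Boundary ∂_3: C_3 → C_2 sends each 3-simplex σ to the alternating sum Σ_i (−1)^i (σ with its i-th vertex removed). For instance
  ∂abcd = bcd − acd + abd − abc,
  ∂abce = bce − ace + abe − abc.
As a 10×5 matrix over Z this has rank 4, with invariant factors (1,1,1,1).

Now H_k = ker ∂_k / im ∂_{k+1}, so:

  H_0: rank C_0 − rank ∂_1 = 5 − 4 = 1, and the invariant factors of ∂_1 are all 1, so H_0 = Z.
  H_1: rank ker ∂_1 − rank ∂_2 = (10 − 4) − 6 = 0, and the invariant factors of ∂_2 are all 1, so H_1 = 0.
  H_2: rank ker ∂_2 − rank ∂_3 = (10 − 6) − 4 = 0, and the invariant factors of ∂_3 are all 1, so H_2 = 0.
  H_3: rank ker ∂_3 − rank ∂_4 = (5 − 4) − 0 = 1, and there is no ∂_4, so H_3 = Z.

(K is a triangulation of the 3-sphere S^3.)

Hence the Betti numbers are b_0 = 1, b_1 = 0, b_2 = 0, b_3 = 1.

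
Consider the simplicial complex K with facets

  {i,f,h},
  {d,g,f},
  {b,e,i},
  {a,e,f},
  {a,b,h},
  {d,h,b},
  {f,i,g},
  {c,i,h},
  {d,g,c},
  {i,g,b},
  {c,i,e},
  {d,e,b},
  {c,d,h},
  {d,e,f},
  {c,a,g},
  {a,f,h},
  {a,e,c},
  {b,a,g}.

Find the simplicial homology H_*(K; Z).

Take the total order a < b < c < d < e < f < g < h < i on the vertex set. Then K (dimension 2) consists of the simplices:

  0-simplices (9): a, b, c, d, e, f, g, h, i
  1-simplices (27): ab, ac, ae, af, ag, ah, bd, be, bg, bh, bi, cd, ce, cg, ch, ci, de, df, dg, dh, ef, ei, fg, fh, fi, gi, hi
  2-simplices (18): abg, abh, ace, acg, aef, afh, bde, bdh, bei, bgi, cdg, cdh, cei, chi, def, dfg, fgi, fhi

giving chain groups C_0 ≅ Z^9, C_1 ≅ Z^27, C_2 ≅ Z^18.

The boundary map ∂_1: C_1 → C_0 sends each edge [p,q] (with p < q) to q − p.
The 9×27 boundary matrix has rank 8 and Smith normal form diag(1,1,1,1,1,1,1,1).

Boundary ∂_2: C_2 → C_1 sends each 2-simplex [p,q,r] to [q,r] − [p,r] + [p,q]. For instance
  ∂dfg = fg − dg + df,
  ∂cdh = dh − ch + cd.
This gives a 27×18 integer matrix of rank 17; reducing to Smith normal form yields diagonal entries (1,1,1,1,1,1,1,1,1,1,1,1,1,1,1,1,1).

Now H_k = ker ∂_k / im ∂_{k+1}, so:

  H_0: rank C_0 − rank ∂_1 = 9 − 8 = 1, and the invariant factors of ∂_1 are all 1, so H_0 = Z.
  H_1: rank ker ∂_1 − rank ∂_2 = (27 − 8) − 17 = 2, and the invariant factors of ∂_2 are all 1, so H_1 = Z^2.
  H_2: rank ker ∂_2 − rank ∂_3 = (18 − 17) − 0 = 1, and there is no ∂_3, so H_2 = Z.

H_0 ≅ Z,  H_1 ≅ Z^2,  H_2 ≅ Z.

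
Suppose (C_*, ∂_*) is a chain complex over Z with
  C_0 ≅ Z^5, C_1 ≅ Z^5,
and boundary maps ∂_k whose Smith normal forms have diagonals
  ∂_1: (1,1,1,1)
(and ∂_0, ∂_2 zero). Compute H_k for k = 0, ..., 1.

H_0 = Z,  H_1 = Z.

H_0: b_0 = 5 − 0 − 4 = 1; torsion from ∂_1 factors > 1: none. So H_0 = Z.
H_1: b_1 = 5 − 4 − 0 = 1; torsion from ∂_2 factors > 1: none. So H_1 = Z.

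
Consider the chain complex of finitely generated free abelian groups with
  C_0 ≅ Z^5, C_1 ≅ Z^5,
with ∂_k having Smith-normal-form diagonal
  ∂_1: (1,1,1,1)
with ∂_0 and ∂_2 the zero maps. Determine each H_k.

H_0: b_0 = 5 − 0 − 4 = 1; torsion from ∂_1 factors > 1: none. So H_0 = Z.
H_1: b_1 = 5 − 4 − 0 = 1; torsion from ∂_2 factors > 1: none. So H_1 = Z.

H_0 = Z,  H_1 = Z.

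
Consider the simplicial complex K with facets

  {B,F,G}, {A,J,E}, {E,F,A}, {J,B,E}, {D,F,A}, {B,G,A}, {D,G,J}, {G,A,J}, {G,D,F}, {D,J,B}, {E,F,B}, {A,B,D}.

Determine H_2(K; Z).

We work with the vertex ordering A < B < D < E < F < G < J. The simplices of K, each written with vertices in increasing order, are:

  0-simplices (7): A, B, D, E, F, G, J
  1-simplices (18): AB, AD, AE, AF, AG, AJ, BD, BE, BF, BG, BJ, DF, DG, DJ, EF, EJ, FG, GJ
  2-simplices (12): ABD, ABG, ADF, AEF, AEJ, AGJ, BDJ, BEF, BEJ, BFG, DFG, DGJ

giving chain groups C_0 ≅ Z^7, C_1 ≅ Z^18, C_2 ≅ Z^12.

The boundary map ∂_1: C_1 → C_0 sends each edge [p,q] (with p < q) to q − p.
This gives a 7×18 integer matrix of rank 6; reducing to Smith normal form yields diagonal entries (1,1,1,1,1,1).

Boundary ∂_2: C_2 → C_1 maps a triangle to the signed sum of its edges. For instance
  ∂AEJ = EJ − AJ + AE,
  ∂BDJ = DJ − BJ + BD.
As a 18×12 matrix over Z this has rank 12, with invariant factors (1,1,1,1,1,1,1,1,1,1,1,2).

Computing H_k = (kernel of ∂_k) / (image of ∂_{k+1}):

  H_2: rank ker ∂_2 − rank ∂_3 = (12 − 12) − 0 = 0, and there is no ∂_3, so H_2 ≅ 0.

(K is a triangulation of the real projective plane RP^2.)

H_2 = 0.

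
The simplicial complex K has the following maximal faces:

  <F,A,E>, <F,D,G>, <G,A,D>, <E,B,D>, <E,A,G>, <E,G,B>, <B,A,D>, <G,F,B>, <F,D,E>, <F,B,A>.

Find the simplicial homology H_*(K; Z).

H_0 = Z,  H_1 = Z/2,  H_2 = 0.

Order the vertices as A < B < D < E < F < G. Listing each simplex with vertices in this order, K has dimension 2 with simplices:

  0-simplices (6): A, B, D, E, F, G
  1-simplices (15): AB, AD, AE, AF, AG, BD, BE, BF, BG, DE, DF, DG, EF, EG, FG
  2-simplices (10): ABD, ABF, ADG, AEF, AEG, BDE, BEG, BFG, DEF, DFG

Hence C_0 ≅ Z^6, C_1 ≅ Z^15, C_2 ≅ Z^10.

Boundary ∂_1: C_1 → C_0 maps an edge to its endpoints' difference, ∂[p,q] = q − p. For instance
  ∂DF = F − D.
The 6×15 boundary matrix has rank 5 and Smith normal form diag(1,1,1,1,1).

The boundary map ∂_2: C_2 → C_1 maps a triangle to the signed sum of its edges. For instance
  ∂ABD = BD − AD + AB,
  ∂AEF = EF − AF + AE.
As a 15×10 matrix over Z this has rank 10, with invariant factors (1,1,1,1,1,1,1,1,1,2).

Reading off H_k = ker ∂_k / im ∂_{k+1}:

  H_0: rank C_0 − rank ∂_1 = 6 − 5 = 1, and the invariant factors of ∂_1 are all 1, so H_0 ≅ Z.
  H_1: rank ker ∂_1 − rank ∂_2 = (15 − 5) − 10 = 0, and ∂_2 has invariant factor 2 > 1, so H_1 ≅ Z/2.
  H_2: rank ker ∂_2 − rank ∂_3 = (10 − 10) − 0 = 0, and there is no ∂_3, so H_2 ≅ 0.

As a check, the Euler characteristic is 6 − 15 + 10 = 1, which agrees with 1 − 0 + 0 = 1.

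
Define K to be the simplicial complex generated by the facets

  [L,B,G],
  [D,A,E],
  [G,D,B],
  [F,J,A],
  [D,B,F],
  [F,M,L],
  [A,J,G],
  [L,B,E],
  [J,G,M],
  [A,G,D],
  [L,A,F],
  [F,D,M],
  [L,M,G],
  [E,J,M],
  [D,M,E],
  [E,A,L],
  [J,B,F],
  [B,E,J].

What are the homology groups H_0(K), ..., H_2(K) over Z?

H_0 = Z,  H_1 = Z^2,  H_2 = Z.

Fix the vertex order A < B < D < E < F < G < J < L < M and write every simplex with vertices in increasing order. Then dim K = 2 and the simplices of K are:

  0-simplices (9): A, B, D, E, F, G, J, L, M
  1-simplices (27): AD, AE, AF, AG, AJ, AL, BD, BE, BF, BG, BJ, BL, DE, DF, DG, DM, EJ, EL, EM, FJ, FL, FM, GJ, GL, GM, JM, LM
  2-simplices (18): ADE, ADG, AEL, AFJ, AFL, AGJ, BDF, BDG, BEJ, BEL, BFJ, BGL, DEM, DFM, EJM, FLM, GJM, GLM

Hence C_0 ≅ Z^9, C_1 ≅ Z^27, C_2 ≅ Z^18.

Boundary ∂_1: C_1 → C_0 sends each edge [p,q] (with p < q) to q − p. For instance
  ∂AF = F − A.
The resulting 9×27 matrix has rank 8, and its Smith normal form has invariant factors (1,1,1,1,1,1,1,1).

Boundary ∂_2: C_2 → C_1 acts by ∂[p,q,r] = [q,r] − [p,r] + [p,q]. For instance
  ∂ADG = DG − AG + AD,
  ∂BEJ = EJ − BJ + BE.
This gives a 27×18 integer matrix of rank 17; reducing to Smith normal form yields diagonal entries (1,1,1,1,1,1,1,1,1,1,1,1,1,1,1,1,1).

Reading off H_k = ker ∂_k / im ∂_{k+1}:

  H_0: rank C_0 − rank ∂_1 = 9 − 8 = 1, and the invariant factors of ∂_1 are all 1, so H_0 = Z.
  H_1: rank ker ∂_1 − rank ∂_2 = (27 − 8) − 17 = 2, and the invariant factors of ∂_2 are all 1, so H_1 = Z^2.
  H_2: rank ker ∂_2 − rank ∂_3 = (18 − 17) − 0 = 1, and there is no ∂_3, so H_2 = Z.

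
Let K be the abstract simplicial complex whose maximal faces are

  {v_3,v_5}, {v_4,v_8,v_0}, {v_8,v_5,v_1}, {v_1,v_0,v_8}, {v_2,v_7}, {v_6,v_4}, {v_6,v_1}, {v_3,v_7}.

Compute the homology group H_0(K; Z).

Order the vertices as v_0 < v_1 < v_2 < v_3 < v_4 < v_5 < v_6 < v_7 < v_8. Listing each simplex with vertices in this order, K has dimension 2 with simplices:

  0-simplices (9): [v_0], [v_1], [v_2], [v_3], [v_4], [v_5], [v_6], [v_7], [v_8]
  1-simplices (12): [v_0,v_1], [v_0,v_4], [v_0,v_8], [v_1,v_5], [v_1,v_6], [v_1,v_8], [v_2,v_7], [v_3,v_5], [v_3,v_7], [v_4,v_6], [v_4,v_8], [v_5,v_8]
  2-simplices (3): [v_0,v_1,v_8], [v_0,v_4,v_8], [v_1,v_5,v_8]

Hence C_0 ≅ Z^9, C_1 ≅ Z^12, C_2 ≅ Z^3.

The boundary map ∂_1: C_1 → C_0 is given by ∂[p,q] = [q] − [p]. For instance
  ∂[v_5,v_8] = [v_8] − [v_5].
The resulting 9×12 matrix has rank 8, and its Smith normal form has invariant factors (1,1,1,1,1,1,1,1).

The boundary map ∂_2: C_2 → C_1 maps a triangle to the signed sum of its edges. For instance
  ∂[v_0,v_4,v_8] = [v_4,v_8] − [v_0,v_8] + [v_0,v_4],
  ∂[v_1,v_5,v_8] = [v_5,v_8] − [v_1,v_8] + [v_1,v_5].
The resulting 12×3 matrix has rank 3, and its Smith normal form has invariant factors (1,1,1).

Reading off H_k = ker ∂_k / im ∂_{k+1}:

  H_0: rank C_0 − rank ∂_1 = 9 − 8 = 1, and the invariant factors of ∂_1 are all 1, so H_0 = Z.

H_0 = Z.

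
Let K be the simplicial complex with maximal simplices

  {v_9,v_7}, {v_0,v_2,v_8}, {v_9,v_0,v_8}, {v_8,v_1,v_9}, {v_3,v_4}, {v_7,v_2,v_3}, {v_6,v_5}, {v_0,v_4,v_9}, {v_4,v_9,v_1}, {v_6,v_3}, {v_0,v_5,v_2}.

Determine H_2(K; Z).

H_2 ≅ 0.

Take the total order v_0 < v_1 < v_2 < v_3 < v_4 < v_5 < v_6 < v_7 < v_8 < v_9 on the vertex set. Then K (dimension 2) consists of the simplices:

  0-simplices (10): [v_0], [v_1], [v_2], [v_3], [v_4], [v_5], [v_6], [v_7], [v_8], [v_9]
  1-simplices (19): (19 of them)
  2-simplices (7): [v_0,v_2,v_5], [v_0,v_2,v_8], [v_0,v_4,v_9], [v_0,v_8,v_9], [v_1,v_4,v_9], [v_1,v_8,v_9], [v_2,v_3,v_7]

giving chain groups C_0 ≅ Z^10, C_1 ≅ Z^19, C_2 ≅ Z^7.

The boundary map ∂_1: C_1 → C_0 maps an edge to its endpoints' difference, ∂[p,q] = q − p. For instance
  ∂[v_1,v_8] = [v_8] − [v_1].
The 10×19 boundary matrix has rank 9 and Smith normal form diag(1,1,1,1,1,1,1,1,1).

Boundary ∂_2: C_2 → C_1 sends each 2-simplex [p,q,r] to [q,r] − [p,r] + [p,q]. For instance
  ∂[v_2,v_3,v_7] = [v_3,v_7] − [v_2,v_7] + [v_2,v_3],
  ∂[v_1,v_4,v_9] = [v_4,v_9] − [v_1,v_9] + [v_1,v_4].
This gives a 19×7 integer matrix of rank 7; reducing to Smith normal form yields diagonal entries (1,1,1,1,1,1,1).

Computing H_k = (kernel of ∂_k) / (image of ∂_{k+1}):

  H_2: rank ker ∂_2 − rank ∂_3 = (7 − 7) − 0 = 0, and there is no ∂_3, so H_2 ≅ 0.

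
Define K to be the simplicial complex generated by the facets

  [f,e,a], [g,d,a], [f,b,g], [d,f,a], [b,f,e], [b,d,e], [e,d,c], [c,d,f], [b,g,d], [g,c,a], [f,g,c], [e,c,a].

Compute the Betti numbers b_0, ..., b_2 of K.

K has 7 vertices, 18 edges, 12 triangles.
rank ∂_0 = 0, rank ∂_1 = 6 ⇒ b_0 = 7 − 0 − 6 = 1; all invariant factors of ∂_1 are 1 so no torsion. So H_0 ≅ Z.
rank ∂_1 = 6, rank ∂_2 = 12 ⇒ b_1 = 18 − 6 − 12 = 0; ∂_2 has invariant factor(s) [2] giving torsion. So H_1 ≅ Z/2Z.
rank ∂_2 = 12, rank ∂_3 = 0 ⇒ b_2 = 12 − 12 − 0 = 0. So H_2 ≅ 0.

b_0 = 1, b_1 = 0, b_2 = 0.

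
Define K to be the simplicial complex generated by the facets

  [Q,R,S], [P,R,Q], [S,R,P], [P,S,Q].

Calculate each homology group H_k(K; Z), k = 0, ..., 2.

Take the total order P < Q < R < S on the vertex set. Then K (dimension 2) consists of the simplices:

  0-simplices (4): P, Q, R, S
  1-simplices (6): PQ, PR, PS, QR, QS, RS
  2-simplices (4): PQR, PQS, PRS, QRS

Hence C_0 ≅ Z^4, C_1 ≅ Z^6, C_2 ≅ Z^4.

∂_1: C_1 → C_0 maps an edge to its endpoints' difference, ∂[p,q] = q − p.
As a 4×6 matrix over Z this has rank 3, with invariant factors (1,1,1).

∂_2: C_2 → C_1 sends each 2-simplex [p,q,r] to [q,r] − [p,r] + [p,q]. For instance
  ∂PQS = QS − PS + PQ,
  ∂QRS = RS − QS + QR.
As a 6×4 matrix over Z this has rank 3, with invariant factors (1,1,1).

Computing H_k = (kernel of ∂_k) / (image of ∂_{k+1}):

  H_0: rank C_0 − rank ∂_1 = 4 − 3 = 1, and the invariant factors of ∂_1 are all 1, so H_0 ≅ Z.
  H_1: rank ker ∂_1 − rank ∂_2 = (6 − 3) − 3 = 0, and the invariant factors of ∂_2 are all 1, so H_1 ≅ 0.
  H_2: rank ker ∂_2 − rank ∂_3 = (4 − 3) − 0 = 1, and there is no ∂_3, so H_2 ≅ Z.

As a check, the Euler characteristic is 4 − 6 + 4 = 2, which agrees with 1 − 0 + 1 = 2.
(K is a triangulation of the 2-sphere S^2.)

H_0 ≅ Z,  H_1 = 0,  H_2 ≅ Z.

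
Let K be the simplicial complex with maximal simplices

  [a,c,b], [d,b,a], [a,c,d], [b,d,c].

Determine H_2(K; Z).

We work with the vertex ordering a < b < c < d. The simplices of K, each written with vertices in increasing order, are:

  0-simplices (4): a, b, c, d
  1-simplices (6): ab, ac, ad, bc, bd, cd
  2-simplices (4): abc, abd, acd, bcd

Hence C_0 ≅ Z^4, C_1 ≅ Z^6, C_2 ≅ Z^4.

Boundary ∂_1: C_1 → C_0 maps an edge to its endpoints' difference, ∂[p,q] = q − p.
The resulting 4×6 matrix has rank 3, and its Smith normal form has invariant factors (1,1,1).

The boundary map ∂_2: C_2 → C_1 maps a triangle to the signed sum of its edges. For instance
  ∂abc = bc − ac + ab,
  ∂acd = cd − ad + ac.
The resulting 6×4 matrix has rank 3, and its Smith normal form has invariant factors (1,1,1).

Now H_k = ker ∂_k / im ∂_{k+1}, so:

  H_2: rank ker ∂_2 − rank ∂_3 = (4 − 3) − 0 = 1, and there is no ∂_3, so H_2 = Z.

(K is a triangulation of the 2-sphere S^2.)

H_2 = Z.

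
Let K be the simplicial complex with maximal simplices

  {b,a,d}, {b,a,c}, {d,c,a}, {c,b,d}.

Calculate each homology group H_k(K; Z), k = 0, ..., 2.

Fix the vertex order a < b < c < d and write every simplex with vertices in increasing order. Then dim K = 2 and the simplices of K are:

  0-simplices (4): a, b, c, d
  1-simplices (6): ab, ac, ad, bc, bd, cd
  2-simplices (4): abc, abd, acd, bcd

so the chain groups are C_0 ≅ Z^4, C_1 ≅ Z^6, C_2 ≅ Z^4.

∂_1: C_1 → C_0 sends each edge [p,q] (with p < q) to q − p. For instance
  ∂cd = d − c.
This gives a 4×6 integer matrix of rank 3; reducing to Smith normal form yields diagonal entries (1,1,1).

Boundary ∂_2: C_2 → C_1 sends each 2-simplex [p,q,r] to [q,r] − [p,r] + [p,q]. For instance
  ∂abc = bc − ac + ab,
  ∂bcd = cd − bd + bc.
As a 6×4 matrix over Z this has rank 3, with invariant factors (1,1,1).

Computing H_k = (kernel of ∂_k) / (image of ∂_{k+1}):

  H_0: rank C_0 − rank ∂_1 = 4 − 3 = 1, and the invariant factors of ∂_1 are all 1, so H_0 = Z.
  H_1: rank ker ∂_1 − rank ∂_2 = (6 − 3) − 3 = 0, and the invariant factors of ∂_2 are all 1, so H_1 = 0.
  H_2: rank ker ∂_2 − rank ∂_3 = (4 − 3) − 0 = 1, and there is no ∂_3, so H_2 = Z.

(K is a triangulation of the 2-sphere S^2.)

H_0 = Z,  H_1 = 0,  H_2 = Z.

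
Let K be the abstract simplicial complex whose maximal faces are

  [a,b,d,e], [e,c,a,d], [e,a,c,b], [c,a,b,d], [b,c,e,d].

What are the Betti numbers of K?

b_0 = 1, b_1 = 0, b_2 = 0, b_3 = 1.

Order the vertices as a < b < c < d < e. Listing each simplex with vertices in this order, K has dimension 3 with simplices:

  0-simplices (5): a, b, c, d, e
  1-simplices (10): ab, ac, ad, ae, bc, bd, be, cd, ce, de
  2-simplices (10): abc, abd, abe, acd, ace, ade, bcd, bce, bde, cde
  3-simplices (5): abcd, abce, abde, acde, bcde

giving chain groups C_0 ≅ Z^5, C_1 ≅ Z^10, C_2 ≅ Z^10, C_3 ≅ Z^5.

∂_1: C_1 → C_0 is given by ∂[p,q] = [q] − [p]. For instance
  ∂bc = c − b.
The 5×10 boundary matrix has rank 4 and Smith normal form diag(1,1,1,1).

The boundary map ∂_2: C_2 → C_1 maps a triangle to the signed sum of its edges. For instance
  ∂ace = ce − ae + ac,
  ∂bde = de − be + bd.
The 10×10 boundary matrix has rank 6 and Smith normal form diag(1,1,1,1,1,1).

∂_3: C_3 → C_2 sends each 3-simplex σ to the alternating sum Σ_i (−1)^i (σ with its i-th vertex removed). For instance
  ∂abcd = bcd − acd + abd − abc,
  ∂acde = cde − ade + ace − acd.
As a 10×5 matrix over Z this has rank 4, with invariant factors (1,1,1,1).

From H_k ≅ ker(∂_k) / im(∂_{k+1}) we obtain:

  H_0: rank C_0 − rank ∂_1 = 5 − 4 = 1, and the invariant factors of ∂_1 are all 1, so H_0 ≅ Z.
  H_1: rank ker ∂_1 − rank ∂_2 = (10 − 4) − 6 = 0, and the invariant factors of ∂_2 are all 1, so H_1 ≅ 0.
  H_2: rank ker ∂_2 − rank ∂_3 = (10 − 6) − 4 = 0, and the invariant factors of ∂_3 are all 1, so H_2 ≅ 0.
  H_3: rank ker ∂_3 − rank ∂_4 = (5 − 4) − 0 = 1, and there is no ∂_4, so H_3 ≅ Z.

Hence the Betti numbers are b_0 = 1, b_1 = 0, b_2 = 0, b_3 = 1.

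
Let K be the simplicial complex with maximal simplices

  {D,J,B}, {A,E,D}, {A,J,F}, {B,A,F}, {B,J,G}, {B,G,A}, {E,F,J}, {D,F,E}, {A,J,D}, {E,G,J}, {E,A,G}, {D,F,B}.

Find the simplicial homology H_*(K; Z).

H_0 = Z,  H_1 = Z/2,  H_2 = 0.

Take the total order A < B < D < E < F < G < J on the vertex set. Then K (dimension 2) consists of the simplices:

  0-simplices (7): A, B, D, E, F, G, J
  1-simplices (18): AB, AD, AE, AF, AG, AJ, BD, BF, BG, BJ, DE, DF, DJ, EF, EG, EJ, FJ, GJ
  2-simplices (12): ABF, ABG, ADE, ADJ, AEG, AFJ, BDF, BDJ, BGJ, DEF, EFJ, EGJ

giving chain groups C_0 ≅ Z^7, C_1 ≅ Z^18, C_2 ≅ Z^12.

∂_1: C_1 → C_0 is given by ∂[p,q] = [q] − [p]. For instance
  ∂EF = F − E.
This gives a 7×18 integer matrix of rank 6; reducing to Smith normal form yields diagonal entries (1,1,1,1,1,1).

∂_2: C_2 → C_1 sends each 2-simplex [p,q,r] to [q,r] − [p,r] + [p,q]. For instance
  ∂DEF = EF − DF + DE,
  ∂EGJ = GJ − EJ + EG.
As a 18×12 matrix over Z this has rank 12, with invariant factors (1,1,1,1,1,1,1,1,1,1,1,2).

Reading off H_k = ker ∂_k / im ∂_{k+1}:

  H_0: rank C_0 − rank ∂_1 = 7 − 6 = 1, and the invariant factors of ∂_1 are all 1, so H_0 = Z.
  H_1: rank ker ∂_1 − rank ∂_2 = (18 − 6) − 12 = 0, and ∂_2 has invariant factor 2 > 1, so H_1 = Z/2.
  H_2: rank ker ∂_2 − rank ∂_3 = (12 − 12) − 0 = 0, and there is no ∂_3, so H_2 = 0.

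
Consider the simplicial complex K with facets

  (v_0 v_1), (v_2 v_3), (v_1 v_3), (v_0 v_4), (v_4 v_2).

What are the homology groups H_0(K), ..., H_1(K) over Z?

We work with the vertex ordering v_0 < v_1 < v_2 < v_3 < v_4. The simplices of K, each written with vertices in increasing order, are:

  0-simplices (5): [v_0], [v_1], [v_2], [v_3], [v_4]
  1-simplices (5): [v_0,v_1], [v_0,v_4], [v_1,v_3], [v_2,v_3], [v_2,v_4]

Hence C_0 ≅ Z^5, C_1 ≅ Z^5.

∂_1: C_1 → C_0 is given by ∂[p,q] = [q] − [p]. For instance
  ∂[v_2,v_3] = [v_3] − [v_2].
The 5×5 boundary matrix has rank 4 and Smith normal form diag(1,1,1,1).

From H_k ≅ ker(∂_k) / im(∂_{k+1}) we obtain:

  H_0: rank C_0 − rank ∂_1 = 5 − 4 = 1, and the invariant factors of ∂_1 are all 1, so H_0 ≅ Z.
  H_1: rank ker ∂_1 − rank ∂_2 = (5 − 4) − 0 = 1, and there is no ∂_2, so H_1 ≅ Z.

H_0 = Z,  H_1 = Z.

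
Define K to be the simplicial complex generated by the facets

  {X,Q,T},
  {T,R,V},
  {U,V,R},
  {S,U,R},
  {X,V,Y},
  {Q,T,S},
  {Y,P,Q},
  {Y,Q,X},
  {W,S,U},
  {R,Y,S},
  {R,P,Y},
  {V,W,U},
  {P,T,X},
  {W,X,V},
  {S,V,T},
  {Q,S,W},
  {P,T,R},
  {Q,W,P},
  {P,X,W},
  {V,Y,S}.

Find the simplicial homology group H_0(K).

H_0 = Z.

K has 10 vertices, 30 edges, 20 triangles.
rank ∂_0 = 0, rank ∂_1 = 9 ⇒ b_0 = 10 − 0 − 9 = 1; all invariant factors of ∂_1 are 1 so no torsion. So H_0 = Z.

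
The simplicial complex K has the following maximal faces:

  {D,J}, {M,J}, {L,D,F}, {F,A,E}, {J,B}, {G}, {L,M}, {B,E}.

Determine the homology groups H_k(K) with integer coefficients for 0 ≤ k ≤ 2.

Take the total order A < B < D < E < F < G < J < L < M on the vertex set. Then K (dimension 2) consists of the simplices:

  0-simplices (9): A, B, D, E, F, G, J, L, M
  1-simplices (11): AE, AF, BE, BJ, DF, DJ, DL, EF, FL, JM, LM
  2-simplices (2): AEF, DFL

giving chain groups C_0 ≅ Z^9, C_1 ≅ Z^11, C_2 ≅ Z^2.

The boundary map ∂_1: C_1 → C_0 maps an edge to its endpoints' difference, ∂[p,q] = q − p.
The 9×11 boundary matrix has rank 7 and Smith normal form diag(1,1,1,1,1,1,1).

Boundary ∂_2: C_2 → C_1 maps a triangle to the signed sum of its edges. For instance
  ∂DFL = FL − DL + DF,
  ∂AEF = EF − AF + AE.
This gives a 11×2 integer matrix of rank 2; reducing to Smith normal form yields diagonal entries (1,1).

Reading off H_k = ker ∂_k / im ∂_{k+1}:

  H_0: rank C_0 − rank ∂_1 = 9 − 7 = 2, and the invariant factors of ∂_1 are all 1, so H_0 ≅ Z^2.
  H_1: rank ker ∂_1 − rank ∂_2 = (11 − 7) − 2 = 2, and the invariant factors of ∂_2 are all 1, so H_1 ≅ Z^2.
  H_2: rank ker ∂_2 − rank ∂_3 = (2 − 2) − 0 = 0, and there is no ∂_3, so H_2 ≅ 0.

H_0 = Z^2,  H_1 = Z^2,  H_2 = 0.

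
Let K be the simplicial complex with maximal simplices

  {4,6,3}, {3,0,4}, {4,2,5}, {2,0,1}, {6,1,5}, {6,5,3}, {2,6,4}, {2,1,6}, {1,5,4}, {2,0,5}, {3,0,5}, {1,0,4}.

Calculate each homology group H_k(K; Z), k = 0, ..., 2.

H_0 ≅ Z,  H_1 ≅ Z/2,  H_2 = 0.

Take the total order 0 < 1 < 2 < 3 < 4 < 5 < 6 on the vertex set. Then K (dimension 2) consists of the simplices:

  0-simplices (7): [0], [1], [2], [3], [4], [5], [6]
  1-simplices (18): [0,1], [0,2], [0,3], [0,4], [0,5], [1,2], [1,4], [1,5], [1,6], [2,4], [2,5], [2,6], [3,4], [3,5], [3,6], [4,5], [4,6], [5,6]
  2-simplices (12): [0,1,2], [0,1,4], [0,2,5], [0,3,4], [0,3,5], [1,2,6], [1,4,5], [1,5,6], [2,4,5], [2,4,6], [3,4,6], [3,5,6]

giving chain groups C_0 ≅ Z^7, C_1 ≅ Z^18, C_2 ≅ Z^12.

Boundary ∂_1: C_1 → C_0 is given by ∂[p,q] = [q] − [p].
As a 7×18 matrix over Z this has rank 6, with invariant factors (1,1,1,1,1,1).

Boundary ∂_2: C_2 → C_1 maps a triangle to the signed sum of its edges. For instance
  ∂[0,2,5] = [2,5] − [0,5] + [0,2],
  ∂[3,4,6] = [4,6] − [3,6] + [3,4].
The 18×12 boundary matrix has rank 12 and Smith normal form diag(1,1,1,1,1,1,1,1,1,1,1,2).

Now H_k = ker ∂_k / im ∂_{k+1}, so:

  H_0: rank C_0 − rank ∂_1 = 7 − 6 = 1, and the invariant factors of ∂_1 are all 1, so H_0 = Z.
  H_1: rank ker ∂_1 − rank ∂_2 = (18 − 6) − 12 = 0, and ∂_2 has invariant factor 2 > 1, so H_1 = Z/2.
  H_2: rank ker ∂_2 − rank ∂_3 = (12 − 12) − 0 = 0, and there is no ∂_3, so H_2 = 0.

(K is a triangulation of the real projective plane RP^2.)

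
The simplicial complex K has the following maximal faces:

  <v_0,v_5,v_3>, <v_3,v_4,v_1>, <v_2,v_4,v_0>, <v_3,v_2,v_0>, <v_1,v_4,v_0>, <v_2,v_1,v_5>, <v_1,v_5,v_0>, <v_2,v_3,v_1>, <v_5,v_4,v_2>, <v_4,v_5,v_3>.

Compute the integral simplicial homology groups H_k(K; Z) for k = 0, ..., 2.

Order the vertices as v_0 < v_1 < v_2 < v_3 < v_4 < v_5. Listing each simplex with vertices in this order, K has dimension 2 with simplices:

  0-simplices (6): [v_0], [v_1], [v_2], [v_3], [v_4], [v_5]
  1-simplices (15): (15 of them)
  2-simplices (10): [v_0,v_1,v_4], [v_0,v_1,v_5], [v_0,v_2,v_3], [v_0,v_2,v_4], [v_0,v_3,v_5], [v_1,v_2,v_3], [v_1,v_2,v_5], [v_1,v_3,v_4], [v_2,v_4,v_5], [v_3,v_4,v_5]

Hence C_0 ≅ Z^6, C_1 ≅ Z^15, C_2 ≅ Z^10.

The boundary map ∂_1: C_1 → C_0 is given by ∂[p,q] = [q] − [p].
The resulting 6×15 matrix has rank 5, and its Smith normal form has invariant factors (1,1,1,1,1).

The boundary map ∂_2: C_2 → C_1 acts by ∂[p,q,r] = [q,r] − [p,r] + [p,q]. For instance
  ∂[v_0,v_3,v_5] = [v_3,v_5] − [v_0,v_5] + [v_0,v_3],
  ∂[v_0,v_2,v_3] = [v_2,v_3] − [v_0,v_3] + [v_0,v_2].
As a 15×10 matrix over Z this has rank 10, with invariant factors (1,1,1,1,1,1,1,1,1,2).

Computing H_k = (kernel of ∂_k) / (image of ∂_{k+1}):

  H_0: rank C_0 − rank ∂_1 = 6 − 5 = 1, and the invariant factors of ∂_1 are all 1, so H_0 = Z.
  H_1: rank ker ∂_1 − rank ∂_2 = (15 − 5) − 10 = 0, and ∂_2 has invariant factor 2 > 1, so H_1 = Z/2Z.
  H_2: rank ker ∂_2 − rank ∂_3 = (10 − 10) − 0 = 0, and there is no ∂_3, so H_2 = 0.

(K is a triangulation of the real projective plane RP^2.)

H_0 = Z,  H_1 = Z/2Z,  H_2 = 0.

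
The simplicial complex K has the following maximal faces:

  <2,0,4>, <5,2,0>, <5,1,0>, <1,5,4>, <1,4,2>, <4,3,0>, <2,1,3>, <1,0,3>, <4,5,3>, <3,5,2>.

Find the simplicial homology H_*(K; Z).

We work with the vertex ordering 0 < 1 < 2 < 3 < 4 < 5. The simplices of K, each written with vertices in increasing order, are:

  0-simplices (6): [0], [1], [2], [3], [4], [5]
  1-simplices (15): [0,1], [0,2], [0,3], [0,4], [0,5], [1,2], [1,3], [1,4], [1,5], [2,3], [2,4], [2,5], [3,4], [3,5], [4,5]
  2-simplices (10): [0,1,3], [0,1,5], [0,2,4], [0,2,5], [0,3,4], [1,2,3], [1,2,4], [1,4,5], [2,3,5], [3,4,5]

giving chain groups C_0 ≅ Z^6, C_1 ≅ Z^15, C_2 ≅ Z^10.

The boundary map ∂_1: C_1 → C_0 is given by ∂[p,q] = [q] − [p]. For instance
  ∂[1,4] = [4] − [1].
This gives a 6×15 integer matrix of rank 5; reducing to Smith normal form yields diagonal entries (1,1,1,1,1).

The boundary map ∂_2: C_2 → C_1 sends each 2-simplex [p,q,r] to [q,r] − [p,r] + [p,q]. For instance
  ∂[0,2,4] = [2,4] − [0,4] + [0,2],
  ∂[3,4,5] = [4,5] − [3,5] + [3,4].
This gives a 15×10 integer matrix of rank 10; reducing to Smith normal form yields diagonal entries (1,1,1,1,1,1,1,1,1,2).

Reading off H_k = ker ∂_k / im ∂_{k+1}:

  H_0: rank C_0 − rank ∂_1 = 6 − 5 = 1, and the invariant factors of ∂_1 are all 1, so H_0 ≅ Z.
  H_1: rank ker ∂_1 − rank ∂_2 = (15 − 5) − 10 = 0, and ∂_2 has invariant factor 2 > 1, so H_1 ≅ Z/2.
  H_2: rank ker ∂_2 − rank ∂_3 = (10 − 10) − 0 = 0, and there is no ∂_3, so H_2 ≅ 0.

H_0 ≅ Z,  H_1 ≅ Z/2,  H_2 = 0.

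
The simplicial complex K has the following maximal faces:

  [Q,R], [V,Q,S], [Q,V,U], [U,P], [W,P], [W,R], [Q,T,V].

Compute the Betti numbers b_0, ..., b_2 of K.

K has 8 vertices, 11 edges, 3 triangles.
rank ∂_0 = 0, rank ∂_1 = 7 ⇒ b_0 = 8 − 0 − 7 = 1; all invariant factors of ∂_1 are 1 so no torsion. So H_0 ≅ Z.
rank ∂_1 = 7, rank ∂_2 = 3 ⇒ b_1 = 11 − 7 − 3 = 1; all invariant factors of ∂_2 are 1 so no torsion. So H_1 ≅ Z.
rank ∂_2 = 3, rank ∂_3 = 0 ⇒ b_2 = 3 − 3 − 0 = 0. So H_2 ≅ 0.

b_0 = 1, b_1 = 1, b_2 = 0.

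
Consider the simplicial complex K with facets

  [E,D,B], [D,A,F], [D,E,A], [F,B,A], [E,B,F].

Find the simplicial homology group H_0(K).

We work with the vertex ordering A < B < D < E < F. The simplices of K, each written with vertices in increasing order, are:

  0-simplices (5): A, B, D, E, F
  1-simplices (10): AB, AD, AE, AF, BD, BE, BF, DE, DF, EF
  2-simplices (5): ABF, ADE, ADF, BDE, BEF

giving chain groups C_0 ≅ Z^5, C_1 ≅ Z^10, C_2 ≅ Z^5.

The boundary map ∂_1: C_1 → C_0 sends each edge [p,q] (with p < q) to q − p.
As a 5×10 matrix over Z this has rank 4, with invariant factors (1,1,1,1).

∂_2: C_2 → C_1 maps a triangle to the signed sum of its edges. For instance
  ∂ADE = DE − AE + AD,
  ∂ABF = BF − AF + AB.
This gives a 10×5 integer matrix of rank 5; reducing to Smith normal form yields diagonal entries (1,1,1,1,1).

Computing H_k = (kernel of ∂_k) / (image of ∂_{k+1}):

  H_0: rank C_0 − rank ∂_1 = 5 − 4 = 1, and the invariant factors of ∂_1 are all 1, so H_0 = Z.

H_0 ≅ Z.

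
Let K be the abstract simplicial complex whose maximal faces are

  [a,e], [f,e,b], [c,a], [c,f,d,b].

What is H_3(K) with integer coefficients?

H_3 = 0.

Fix the vertex order a < b < c < d < e < f and write every simplex with vertices in increasing order. Then dim K = 3 and the simplices of K are:

  0-simplices (6): a, b, c, d, e, f
  1-simplices (10): ac, ae, bc, bd, be, bf, cd, cf, df, ef
  2-simplices (5): bcd, bcf, bdf, bef, cdf
  3-simplices (1): bcdf

so the chain groups are C_0 ≅ Z^6, C_1 ≅ Z^10, C_2 ≅ Z^5, C_3 ≅ Z^1.

∂_1: C_1 → C_0 maps an edge to its endpoints' difference, ∂[p,q] = q − p. For instance
  ∂bc = c − b.
As a 6×10 matrix over Z this has rank 5, with invariant factors (1,1,1,1,1).

The boundary map ∂_2: C_2 → C_1 sends each 2-simplex [p,q,r] to [q,r] − [p,r] + [p,q]. For instance
  ∂bcd = cd − bd + bc,
  ∂bdf = df − bf + bd.
As a 10×5 matrix over Z this has rank 4, with invariant factors (1,1,1,1).

Boundary ∂_3: C_3 → C_2 sends each 3-simplex σ to the alternating sum Σ_i (−1)^i (σ with its i-th vertex removed). For instance
  ∂bcdf = cdf − bdf + bcf − bcd.
The resulting 5×1 matrix has rank 1, and its Smith normal form has invariant factors (1).

Reading off H_k = ker ∂_k / im ∂_{k+1}:

  H_3: rank ker ∂_3 − rank ∂_4 = (1 − 1) − 0 = 0, and there is no ∂_4, so H_3 = 0.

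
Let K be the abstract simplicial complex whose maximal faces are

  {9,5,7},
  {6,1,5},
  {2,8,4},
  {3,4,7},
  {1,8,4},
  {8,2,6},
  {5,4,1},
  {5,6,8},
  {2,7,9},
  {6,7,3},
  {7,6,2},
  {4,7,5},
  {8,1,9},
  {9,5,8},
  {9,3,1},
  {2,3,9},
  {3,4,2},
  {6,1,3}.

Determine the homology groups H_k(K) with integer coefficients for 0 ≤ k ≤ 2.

H_0 = Z,  H_1 = Z ⊕ Z/2,  H_2 = 0.

We work with the vertex ordering 1 < 2 < 3 < 4 < 5 < 6 < 7 < 8 < 9. The simplices of K, each written with vertices in increasing order, are:

  0-simplices (9): [1], [2], [3], [4], [5], [6], [7], [8], [9]
  1-simplices (27): (27 of them)
  2-simplices (18): [1,3,6], [1,3,9], [1,4,5], [1,4,8], [1,5,6], [1,8,9], [2,3,4], [2,3,9], [2,4,8], [2,6,7], [2,6,8], [2,7,9], [3,4,7], [3,6,7], [4,5,7], [5,6,8], [5,7,9], [5,8,9]

giving chain groups C_0 ≅ Z^9, C_1 ≅ Z^27, C_2 ≅ Z^18.

The boundary map ∂_1: C_1 → C_0 is given by ∂[p,q] = [q] − [p].
The resulting 9×27 matrix has rank 8, and its Smith normal form has invariant factors (1,1,1,1,1,1,1,1).

Boundary ∂_2: C_2 → C_1 sends each 2-simplex [p,q,r] to [q,r] − [p,r] + [p,q]. For instance
  ∂[1,3,6] = [3,6] − [1,6] + [1,3],
  ∂[3,4,7] = [4,7] − [3,7] + [3,4].
The resulting 27×18 matrix has rank 18, and its Smith normal form has invariant factors (1,1,1,1,1,1,1,1,1,1,1,1,1,1,1,1,1,2).

Now H_k = ker ∂_k / im ∂_{k+1}, so:

  H_0: rank C_0 − rank ∂_1 = 9 − 8 = 1, and the invariant factors of ∂_1 are all 1, so H_0 = Z.
  H_1: rank ker ∂_1 − rank ∂_2 = (27 − 8) − 18 = 1, and ∂_2 has invariant factor 2 > 1, so H_1 = Z ⊕ Z/2.
  H_2: rank ker ∂_2 − rank ∂_3 = (18 − 18) − 0 = 0, and there is no ∂_3, so H_2 = 0.

(K is a triangulation of the Klein bottle.)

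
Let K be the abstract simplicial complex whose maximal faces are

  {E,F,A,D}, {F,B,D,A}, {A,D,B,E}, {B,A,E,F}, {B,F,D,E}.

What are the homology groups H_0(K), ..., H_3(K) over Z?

K has 5 vertices, 10 edges, 10 triangles, 5 3-simplices.
rank ∂_0 = 0, rank ∂_1 = 4 ⇒ b_0 = 5 − 0 − 4 = 1; all invariant factors of ∂_1 are 1 so no torsion. So H_0 = Z.
rank ∂_1 = 4, rank ∂_2 = 6 ⇒ b_1 = 10 − 4 − 6 = 0; all invariant factors of ∂_2 are 1 so no torsion. So H_1 = 0.
rank ∂_2 = 6, rank ∂_3 = 4 ⇒ b_2 = 10 − 6 − 4 = 0; all invariant factors of ∂_3 are 1 so no torsion. So H_2 = 0.
rank ∂_3 = 4, rank ∂_4 = 0 ⇒ b_3 = 5 − 4 − 0 = 1. So H_3 = Z.

H_0 ≅ Z,  H_1 = 0,  H_2 = 0,  H_3 ≅ Z.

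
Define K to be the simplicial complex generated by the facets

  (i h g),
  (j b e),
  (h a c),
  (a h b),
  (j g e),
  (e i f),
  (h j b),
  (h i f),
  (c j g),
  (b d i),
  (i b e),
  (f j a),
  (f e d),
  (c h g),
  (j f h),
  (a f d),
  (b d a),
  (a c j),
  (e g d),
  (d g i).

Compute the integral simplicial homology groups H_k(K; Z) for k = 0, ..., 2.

H_0 = Z,  H_1 = Z × Z/2,  H_2 = 0.

K has 10 vertices, 30 edges, 20 triangles.
rank ∂_0 = 0, rank ∂_1 = 9 ⇒ b_0 = 10 − 0 − 9 = 1; all invariant factors of ∂_1 are 1 so no torsion. So H_0 ≅ Z.
rank ∂_1 = 9, rank ∂_2 = 20 ⇒ b_1 = 30 − 9 − 20 = 1; ∂_2 has invariant factor(s) [2] giving torsion. So H_1 ≅ Z × Z/2.
rank ∂_2 = 20, rank ∂_3 = 0 ⇒ b_2 = 20 − 20 − 0 = 0. So H_2 ≅ 0.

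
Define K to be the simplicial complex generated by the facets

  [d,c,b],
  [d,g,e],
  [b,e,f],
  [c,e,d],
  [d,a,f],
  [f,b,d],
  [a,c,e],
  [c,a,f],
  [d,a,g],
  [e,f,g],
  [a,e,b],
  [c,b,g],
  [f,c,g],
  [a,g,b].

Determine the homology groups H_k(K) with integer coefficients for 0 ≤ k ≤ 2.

H_0 = Z,  H_1 = Z^2,  H_2 = Z.

K has 7 vertices, 21 edges, 14 triangles.
rank ∂_0 = 0, rank ∂_1 = 6 ⇒ b_0 = 7 − 0 − 6 = 1; all invariant factors of ∂_1 are 1 so no torsion. So H_0 ≅ Z.
rank ∂_1 = 6, rank ∂_2 = 13 ⇒ b_1 = 21 − 6 − 13 = 2; all invariant factors of ∂_2 are 1 so no torsion. So H_1 ≅ Z^2.
rank ∂_2 = 13, rank ∂_3 = 0 ⇒ b_2 = 14 − 13 − 0 = 1. So H_2 ≅ Z.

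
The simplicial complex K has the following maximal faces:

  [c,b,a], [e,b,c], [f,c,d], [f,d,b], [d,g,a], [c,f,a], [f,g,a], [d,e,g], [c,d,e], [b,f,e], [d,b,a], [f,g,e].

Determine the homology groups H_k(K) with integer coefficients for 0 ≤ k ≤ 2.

We work with the vertex ordering a < b < c < d < e < f < g. The simplices of K, each written with vertices in increasing order, are:

  0-simplices (7): a, b, c, d, e, f, g
  1-simplices (18): ab, ac, ad, af, ag, bc, bd, be, bf, cd, ce, cf, de, df, dg, ef, eg, fg
  2-simplices (12): abc, abd, acf, adg, afg, bce, bdf, bef, cde, cdf, deg, efg

giving chain groups C_0 ≅ Z^7, C_1 ≅ Z^18, C_2 ≅ Z^12.

Boundary ∂_1: C_1 → C_0 is given by ∂[p,q] = [q] − [p]. For instance
  ∂ac = c − a.
As a 7×18 matrix over Z this has rank 6, with invariant factors (1,1,1,1,1,1).

∂_2: C_2 → C_1 acts by ∂[p,q,r] = [q,r] − [p,r] + [p,q]. For instance
  ∂cde = de − ce + cd,
  ∂bdf = df − bf + bd.
This gives a 18×12 integer matrix of rank 12; reducing to Smith normal form yields diagonal entries (1,1,1,1,1,1,1,1,1,1,1,2).

Computing H_k = (kernel of ∂_k) / (image of ∂_{k+1}):

  H_0: rank C_0 − rank ∂_1 = 7 − 6 = 1, and the invariant factors of ∂_1 are all 1, so H_0 ≅ Z.
  H_1: rank ker ∂_1 − rank ∂_2 = (18 − 6) − 12 = 0, and ∂_2 has invariant factor 2 > 1, so H_1 ≅ Z/2Z.
  H_2: rank ker ∂_2 − rank ∂_3 = (12 − 12) − 0 = 0, and there is no ∂_3, so H_2 ≅ 0.

As a check, the Euler characteristic is 7 − 18 + 12 = 1, which agrees with 1 − 0 + 0 = 1.
(K is a triangulation of the real projective plane RP^2.)

H_0 ≅ Z,  H_1 ≅ Z/2Z,  H_2 = 0.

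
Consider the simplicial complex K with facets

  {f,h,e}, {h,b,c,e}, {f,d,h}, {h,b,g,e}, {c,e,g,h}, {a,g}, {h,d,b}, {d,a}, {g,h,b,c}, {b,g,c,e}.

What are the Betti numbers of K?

b_0 = 1, b_1 = 1, b_2 = 0, b_3 = 1.

Take the total order a < b < c < d < e < f < g < h on the vertex set. Then K (dimension 3) consists of the simplices:

  0-simplices (8): a, b, c, d, e, f, g, h
  1-simplices (17): ad, ag, bc, bd, be, bg, bh, ce, cg, ch, df, dh, ef, eg, eh, fh, gh
  2-simplices (13): bce, bcg, bch, bdh, beg, beh, bgh, ceg, ceh, cgh, dfh, efh, egh
  3-simplices (5): bceg, bceh, bcgh, begh, cegh

so the chain groups are C_0 ≅ Z^8, C_1 ≅ Z^17, C_2 ≅ Z^13, C_3 ≅ Z^5.

∂_1: C_1 → C_0 sends each edge [p,q] (with p < q) to q − p.
The 8×17 boundary matrix has rank 7 and Smith normal form diag(1,1,1,1,1,1,1).

The boundary map ∂_2: C_2 → C_1 acts by ∂[p,q,r] = [q,r] − [p,r] + [p,q]. For instance
  ∂ceg = eg − cg + ce,
  ∂bcg = cg − bg + bc.
This gives a 17×13 integer matrix of rank 9; reducing to Smith normal form yields diagonal entries (1,1,1,1,1,1,1,1,1).

The boundary map ∂_3: C_3 → C_2 sends each 3-simplex σ to the alternating sum Σ_i (−1)^i (σ with its i-th vertex removed). For instance
  ∂cegh = egh − cgh + ceh − ceg,
  ∂bcgh = cgh − bgh + bch − bcg.
This gives a 13×5 integer matrix of rank 4; reducing to Smith normal form yields diagonal entries (1,1,1,1).

Computing H_k = (kernel of ∂_k) / (image of ∂_{k+1}):

  H_0: rank C_0 − rank ∂_1 = 8 − 7 = 1, and the invariant factors of ∂_1 are all 1, so H_0 = Z.
  H_1: rank ker ∂_1 − rank ∂_2 = (17 − 7) − 9 = 1, and the invariant factors of ∂_2 are all 1, so H_1 = Z.
  H_2: rank ker ∂_2 − rank ∂_3 = (13 − 9) − 4 = 0, and the invariant factors of ∂_3 are all 1, so H_2 = 0.
  H_3: rank ker ∂_3 − rank ∂_4 = (5 − 4) − 0 = 1, and there is no ∂_4, so H_3 = Z.

As a check, the Euler characteristic is 8 − 17 + 13 − 5 = -1, which agrees with 1 − 1 + 0 − 1 = -1.

Hence the Betti numbers are b_0 = 1, b_1 = 1, b_2 = 0, b_3 = 1.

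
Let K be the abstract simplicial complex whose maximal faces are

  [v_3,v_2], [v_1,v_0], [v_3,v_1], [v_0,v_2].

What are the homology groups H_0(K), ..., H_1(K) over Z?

H_0 = Z,  H_1 = Z.

We work with the vertex ordering v_0 < v_1 < v_2 < v_3. The simplices of K, each written with vertices in increasing order, are:

  0-simplices (4): [v_0], [v_1], [v_2], [v_3]
  1-simplices (4): [v_0,v_1], [v_0,v_2], [v_1,v_3], [v_2,v_3]

giving chain groups C_0 ≅ Z^4, C_1 ≅ Z^4.

Boundary ∂_1: C_1 → C_0 sends each edge [p,q] (with p < q) to q − p.
The resulting 4×4 matrix has rank 3, and its Smith normal form has invariant factors (1,1,1).

Now H_k = ker ∂_k / im ∂_{k+1}, so:

  H_0: rank C_0 − rank ∂_1 = 4 − 3 = 1, and the invariant factors of ∂_1 are all 1, so H_0 ≅ Z.
  H_1: rank ker ∂_1 − rank ∂_2 = (4 − 3) − 0 = 1, and there is no ∂_2, so H_1 ≅ Z.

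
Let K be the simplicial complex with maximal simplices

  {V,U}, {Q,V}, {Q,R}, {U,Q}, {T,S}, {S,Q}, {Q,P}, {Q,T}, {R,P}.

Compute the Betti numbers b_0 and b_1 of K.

We work with the vertex ordering P < Q < R < S < T < U < V. The simplices of K, each written with vertices in increasing order, are:

  0-simplices (7): P, Q, R, S, T, U, V
  1-simplices (9): PQ, PR, QR, QS, QT, QU, QV, ST, UV

giving chain groups C_0 ≅ Z^7, C_1 ≅ Z^9.

Boundary ∂_1: C_1 → C_0 maps an edge to its endpoints' difference, ∂[p,q] = q − p.
As a 7×9 matrix over Z this has rank 6, with invariant factors (1,1,1,1,1,1).

From H_k ≅ ker(∂_k) / im(∂_{k+1}) we obtain:

  H_0: rank C_0 − rank ∂_1 = 7 − 6 = 1, and the invariant factors of ∂_1 are all 1, so H_0 = Z.
  H_1: rank ker ∂_1 − rank ∂_2 = (9 − 6) − 0 = 3, and there is no ∂_2, so H_1 = Z^3.

As a check, the Euler characteristic is 7 − 9 = -2, which agrees with 1 − 3 = -2.

Hence the Betti numbers are b_0 = 1, b_1 = 3.

b_0 = 1, b_1 = 3.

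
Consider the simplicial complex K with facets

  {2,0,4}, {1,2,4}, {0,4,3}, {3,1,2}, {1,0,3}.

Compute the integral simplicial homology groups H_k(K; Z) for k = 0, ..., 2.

H_0 ≅ Z,  H_1 ≅ Z,  H_2 = 0.

Order the vertices as 0 < 1 < 2 < 3 < 4. Listing each simplex with vertices in this order, K has dimension 2 with simplices:

  0-simplices (5): [0], [1], [2], [3], [4]
  1-simplices (10): [0,1], [0,2], [0,3], [0,4], [1,2], [1,3], [1,4], [2,3], [2,4], [3,4]
  2-simplices (5): [0,1,3], [0,2,4], [0,3,4], [1,2,3], [1,2,4]

giving chain groups C_0 ≅ Z^5, C_1 ≅ Z^10, C_2 ≅ Z^5.

The boundary map ∂_1: C_1 → C_0 is given by ∂[p,q] = [q] − [p].
The 5×10 boundary matrix has rank 4 and Smith normal form diag(1,1,1,1).

The boundary map ∂_2: C_2 → C_1 acts by ∂[p,q,r] = [q,r] − [p,r] + [p,q]. For instance
  ∂[0,2,4] = [2,4] − [0,4] + [0,2],
  ∂[0,1,3] = [1,3] − [0,3] + [0,1].
The resulting 10×5 matrix has rank 5, and its Smith normal form has invariant factors (1,1,1,1,1).

Computing H_k = (kernel of ∂_k) / (image of ∂_{k+1}):

  H_0: rank C_0 − rank ∂_1 = 5 − 4 = 1, and the invariant factors of ∂_1 are all 1, so H_0 = Z.
  H_1: rank ker ∂_1 − rank ∂_2 = (10 − 4) − 5 = 1, and the invariant factors of ∂_2 are all 1, so H_1 = Z.
  H_2: rank ker ∂_2 − rank ∂_3 = (5 − 5) − 0 = 0, and there is no ∂_3, so H_2 = 0.

(K is a triangulation of the Möbius band.)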